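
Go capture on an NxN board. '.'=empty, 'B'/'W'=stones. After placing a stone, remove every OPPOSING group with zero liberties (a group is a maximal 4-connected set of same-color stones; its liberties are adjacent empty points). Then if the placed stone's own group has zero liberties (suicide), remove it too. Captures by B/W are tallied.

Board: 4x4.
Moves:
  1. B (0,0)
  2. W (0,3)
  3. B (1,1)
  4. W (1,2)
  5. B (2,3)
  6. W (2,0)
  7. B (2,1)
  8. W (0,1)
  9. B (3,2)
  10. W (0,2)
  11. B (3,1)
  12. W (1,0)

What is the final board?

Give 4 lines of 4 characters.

Answer: .WWW
WBW.
WB.B
.BB.

Derivation:
Move 1: B@(0,0) -> caps B=0 W=0
Move 2: W@(0,3) -> caps B=0 W=0
Move 3: B@(1,1) -> caps B=0 W=0
Move 4: W@(1,2) -> caps B=0 W=0
Move 5: B@(2,3) -> caps B=0 W=0
Move 6: W@(2,0) -> caps B=0 W=0
Move 7: B@(2,1) -> caps B=0 W=0
Move 8: W@(0,1) -> caps B=0 W=0
Move 9: B@(3,2) -> caps B=0 W=0
Move 10: W@(0,2) -> caps B=0 W=0
Move 11: B@(3,1) -> caps B=0 W=0
Move 12: W@(1,0) -> caps B=0 W=1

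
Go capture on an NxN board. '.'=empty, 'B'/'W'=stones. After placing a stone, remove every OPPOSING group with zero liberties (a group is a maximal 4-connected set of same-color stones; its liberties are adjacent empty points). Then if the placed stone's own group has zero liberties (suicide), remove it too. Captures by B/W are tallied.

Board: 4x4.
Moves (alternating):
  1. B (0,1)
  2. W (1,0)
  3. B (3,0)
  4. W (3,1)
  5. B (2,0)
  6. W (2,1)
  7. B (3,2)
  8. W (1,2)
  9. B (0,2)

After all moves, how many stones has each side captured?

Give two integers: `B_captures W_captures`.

Move 1: B@(0,1) -> caps B=0 W=0
Move 2: W@(1,0) -> caps B=0 W=0
Move 3: B@(3,0) -> caps B=0 W=0
Move 4: W@(3,1) -> caps B=0 W=0
Move 5: B@(2,0) -> caps B=0 W=0
Move 6: W@(2,1) -> caps B=0 W=2
Move 7: B@(3,2) -> caps B=0 W=2
Move 8: W@(1,2) -> caps B=0 W=2
Move 9: B@(0,2) -> caps B=0 W=2

Answer: 0 2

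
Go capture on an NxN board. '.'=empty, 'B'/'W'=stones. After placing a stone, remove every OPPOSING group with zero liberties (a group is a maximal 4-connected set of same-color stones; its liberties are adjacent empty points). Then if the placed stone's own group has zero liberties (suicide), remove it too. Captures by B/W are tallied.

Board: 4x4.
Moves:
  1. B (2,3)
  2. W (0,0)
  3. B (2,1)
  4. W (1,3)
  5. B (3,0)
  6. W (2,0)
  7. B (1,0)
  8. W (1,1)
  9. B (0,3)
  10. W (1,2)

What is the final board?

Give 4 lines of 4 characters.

Move 1: B@(2,3) -> caps B=0 W=0
Move 2: W@(0,0) -> caps B=0 W=0
Move 3: B@(2,1) -> caps B=0 W=0
Move 4: W@(1,3) -> caps B=0 W=0
Move 5: B@(3,0) -> caps B=0 W=0
Move 6: W@(2,0) -> caps B=0 W=0
Move 7: B@(1,0) -> caps B=1 W=0
Move 8: W@(1,1) -> caps B=1 W=0
Move 9: B@(0,3) -> caps B=1 W=0
Move 10: W@(1,2) -> caps B=1 W=0

Answer: W..B
BWWW
.B.B
B...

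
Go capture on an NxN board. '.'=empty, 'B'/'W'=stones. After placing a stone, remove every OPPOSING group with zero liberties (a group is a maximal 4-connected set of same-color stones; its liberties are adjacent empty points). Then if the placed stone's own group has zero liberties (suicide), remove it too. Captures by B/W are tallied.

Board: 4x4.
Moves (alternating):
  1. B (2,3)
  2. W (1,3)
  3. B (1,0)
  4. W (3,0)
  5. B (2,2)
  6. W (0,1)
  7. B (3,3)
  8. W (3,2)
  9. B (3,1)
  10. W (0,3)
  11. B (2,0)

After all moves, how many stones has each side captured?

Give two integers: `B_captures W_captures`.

Answer: 2 0

Derivation:
Move 1: B@(2,3) -> caps B=0 W=0
Move 2: W@(1,3) -> caps B=0 W=0
Move 3: B@(1,0) -> caps B=0 W=0
Move 4: W@(3,0) -> caps B=0 W=0
Move 5: B@(2,2) -> caps B=0 W=0
Move 6: W@(0,1) -> caps B=0 W=0
Move 7: B@(3,3) -> caps B=0 W=0
Move 8: W@(3,2) -> caps B=0 W=0
Move 9: B@(3,1) -> caps B=1 W=0
Move 10: W@(0,3) -> caps B=1 W=0
Move 11: B@(2,0) -> caps B=2 W=0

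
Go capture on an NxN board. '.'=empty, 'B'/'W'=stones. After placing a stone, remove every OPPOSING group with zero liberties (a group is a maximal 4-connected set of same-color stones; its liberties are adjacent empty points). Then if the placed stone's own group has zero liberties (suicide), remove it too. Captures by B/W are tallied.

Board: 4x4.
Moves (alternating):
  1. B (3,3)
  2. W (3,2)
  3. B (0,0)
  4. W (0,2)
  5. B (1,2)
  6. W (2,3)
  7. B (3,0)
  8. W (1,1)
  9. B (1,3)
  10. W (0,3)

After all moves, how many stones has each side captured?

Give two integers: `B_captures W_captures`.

Move 1: B@(3,3) -> caps B=0 W=0
Move 2: W@(3,2) -> caps B=0 W=0
Move 3: B@(0,0) -> caps B=0 W=0
Move 4: W@(0,2) -> caps B=0 W=0
Move 5: B@(1,2) -> caps B=0 W=0
Move 6: W@(2,3) -> caps B=0 W=1
Move 7: B@(3,0) -> caps B=0 W=1
Move 8: W@(1,1) -> caps B=0 W=1
Move 9: B@(1,3) -> caps B=0 W=1
Move 10: W@(0,3) -> caps B=0 W=1

Answer: 0 1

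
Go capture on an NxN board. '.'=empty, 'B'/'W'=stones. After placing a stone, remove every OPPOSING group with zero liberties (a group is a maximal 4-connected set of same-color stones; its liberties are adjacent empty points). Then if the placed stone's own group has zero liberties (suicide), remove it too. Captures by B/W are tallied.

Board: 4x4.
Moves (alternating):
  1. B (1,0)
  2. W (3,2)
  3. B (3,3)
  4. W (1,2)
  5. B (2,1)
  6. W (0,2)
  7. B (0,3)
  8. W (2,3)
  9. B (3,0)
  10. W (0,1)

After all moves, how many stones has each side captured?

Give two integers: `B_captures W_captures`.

Answer: 0 1

Derivation:
Move 1: B@(1,0) -> caps B=0 W=0
Move 2: W@(3,2) -> caps B=0 W=0
Move 3: B@(3,3) -> caps B=0 W=0
Move 4: W@(1,2) -> caps B=0 W=0
Move 5: B@(2,1) -> caps B=0 W=0
Move 6: W@(0,2) -> caps B=0 W=0
Move 7: B@(0,3) -> caps B=0 W=0
Move 8: W@(2,3) -> caps B=0 W=1
Move 9: B@(3,0) -> caps B=0 W=1
Move 10: W@(0,1) -> caps B=0 W=1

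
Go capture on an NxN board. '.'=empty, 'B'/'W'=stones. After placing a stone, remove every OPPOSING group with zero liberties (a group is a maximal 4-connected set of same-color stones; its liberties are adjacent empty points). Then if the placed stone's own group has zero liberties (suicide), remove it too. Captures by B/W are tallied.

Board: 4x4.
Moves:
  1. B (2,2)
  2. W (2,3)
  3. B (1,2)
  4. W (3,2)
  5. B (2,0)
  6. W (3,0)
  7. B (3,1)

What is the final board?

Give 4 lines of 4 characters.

Move 1: B@(2,2) -> caps B=0 W=0
Move 2: W@(2,3) -> caps B=0 W=0
Move 3: B@(1,2) -> caps B=0 W=0
Move 4: W@(3,2) -> caps B=0 W=0
Move 5: B@(2,0) -> caps B=0 W=0
Move 6: W@(3,0) -> caps B=0 W=0
Move 7: B@(3,1) -> caps B=1 W=0

Answer: ....
..B.
B.BW
.BW.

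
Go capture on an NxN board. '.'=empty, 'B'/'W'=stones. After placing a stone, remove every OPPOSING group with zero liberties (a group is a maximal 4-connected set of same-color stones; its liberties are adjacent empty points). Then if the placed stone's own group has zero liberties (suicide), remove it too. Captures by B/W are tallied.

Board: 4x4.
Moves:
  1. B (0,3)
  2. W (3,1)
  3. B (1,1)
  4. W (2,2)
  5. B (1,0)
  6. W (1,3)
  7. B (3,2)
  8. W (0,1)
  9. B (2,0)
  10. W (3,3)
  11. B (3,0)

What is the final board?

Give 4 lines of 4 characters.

Move 1: B@(0,3) -> caps B=0 W=0
Move 2: W@(3,1) -> caps B=0 W=0
Move 3: B@(1,1) -> caps B=0 W=0
Move 4: W@(2,2) -> caps B=0 W=0
Move 5: B@(1,0) -> caps B=0 W=0
Move 6: W@(1,3) -> caps B=0 W=0
Move 7: B@(3,2) -> caps B=0 W=0
Move 8: W@(0,1) -> caps B=0 W=0
Move 9: B@(2,0) -> caps B=0 W=0
Move 10: W@(3,3) -> caps B=0 W=1
Move 11: B@(3,0) -> caps B=0 W=1

Answer: .W.B
BB.W
B.W.
BW.W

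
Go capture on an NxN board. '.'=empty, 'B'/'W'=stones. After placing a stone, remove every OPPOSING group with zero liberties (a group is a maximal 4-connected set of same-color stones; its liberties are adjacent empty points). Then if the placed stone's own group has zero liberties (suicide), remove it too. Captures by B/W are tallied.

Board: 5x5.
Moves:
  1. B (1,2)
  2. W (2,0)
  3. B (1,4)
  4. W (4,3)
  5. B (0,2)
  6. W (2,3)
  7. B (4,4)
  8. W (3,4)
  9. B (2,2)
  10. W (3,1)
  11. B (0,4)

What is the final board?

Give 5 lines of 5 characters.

Move 1: B@(1,2) -> caps B=0 W=0
Move 2: W@(2,0) -> caps B=0 W=0
Move 3: B@(1,4) -> caps B=0 W=0
Move 4: W@(4,3) -> caps B=0 W=0
Move 5: B@(0,2) -> caps B=0 W=0
Move 6: W@(2,3) -> caps B=0 W=0
Move 7: B@(4,4) -> caps B=0 W=0
Move 8: W@(3,4) -> caps B=0 W=1
Move 9: B@(2,2) -> caps B=0 W=1
Move 10: W@(3,1) -> caps B=0 W=1
Move 11: B@(0,4) -> caps B=0 W=1

Answer: ..B.B
..B.B
W.BW.
.W..W
...W.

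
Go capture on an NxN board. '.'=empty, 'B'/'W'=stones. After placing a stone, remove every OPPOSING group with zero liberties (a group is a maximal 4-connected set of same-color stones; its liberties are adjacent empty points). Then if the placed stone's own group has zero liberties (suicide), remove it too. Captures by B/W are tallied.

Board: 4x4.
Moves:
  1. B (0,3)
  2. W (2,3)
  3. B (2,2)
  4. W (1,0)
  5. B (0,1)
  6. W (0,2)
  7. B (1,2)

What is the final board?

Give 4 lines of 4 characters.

Answer: .B.B
W.B.
..BW
....

Derivation:
Move 1: B@(0,3) -> caps B=0 W=0
Move 2: W@(2,3) -> caps B=0 W=0
Move 3: B@(2,2) -> caps B=0 W=0
Move 4: W@(1,0) -> caps B=0 W=0
Move 5: B@(0,1) -> caps B=0 W=0
Move 6: W@(0,2) -> caps B=0 W=0
Move 7: B@(1,2) -> caps B=1 W=0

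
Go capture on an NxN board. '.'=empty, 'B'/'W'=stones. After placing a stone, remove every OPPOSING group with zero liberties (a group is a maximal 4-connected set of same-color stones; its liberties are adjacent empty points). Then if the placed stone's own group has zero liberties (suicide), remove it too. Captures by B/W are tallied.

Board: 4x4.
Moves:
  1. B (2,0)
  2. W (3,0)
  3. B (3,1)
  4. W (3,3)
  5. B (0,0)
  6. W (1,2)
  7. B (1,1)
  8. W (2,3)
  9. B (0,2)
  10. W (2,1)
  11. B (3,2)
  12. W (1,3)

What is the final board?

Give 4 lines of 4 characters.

Move 1: B@(2,0) -> caps B=0 W=0
Move 2: W@(3,0) -> caps B=0 W=0
Move 3: B@(3,1) -> caps B=1 W=0
Move 4: W@(3,3) -> caps B=1 W=0
Move 5: B@(0,0) -> caps B=1 W=0
Move 6: W@(1,2) -> caps B=1 W=0
Move 7: B@(1,1) -> caps B=1 W=0
Move 8: W@(2,3) -> caps B=1 W=0
Move 9: B@(0,2) -> caps B=1 W=0
Move 10: W@(2,1) -> caps B=1 W=0
Move 11: B@(3,2) -> caps B=1 W=0
Move 12: W@(1,3) -> caps B=1 W=0

Answer: B.B.
.BWW
BW.W
.BBW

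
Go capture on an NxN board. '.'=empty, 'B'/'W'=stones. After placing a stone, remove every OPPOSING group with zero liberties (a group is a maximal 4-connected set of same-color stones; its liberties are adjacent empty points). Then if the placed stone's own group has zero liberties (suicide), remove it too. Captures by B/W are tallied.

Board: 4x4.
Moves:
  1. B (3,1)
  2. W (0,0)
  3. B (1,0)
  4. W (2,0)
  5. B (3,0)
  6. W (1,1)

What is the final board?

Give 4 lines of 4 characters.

Answer: W...
.W..
W...
BB..

Derivation:
Move 1: B@(3,1) -> caps B=0 W=0
Move 2: W@(0,0) -> caps B=0 W=0
Move 3: B@(1,0) -> caps B=0 W=0
Move 4: W@(2,0) -> caps B=0 W=0
Move 5: B@(3,0) -> caps B=0 W=0
Move 6: W@(1,1) -> caps B=0 W=1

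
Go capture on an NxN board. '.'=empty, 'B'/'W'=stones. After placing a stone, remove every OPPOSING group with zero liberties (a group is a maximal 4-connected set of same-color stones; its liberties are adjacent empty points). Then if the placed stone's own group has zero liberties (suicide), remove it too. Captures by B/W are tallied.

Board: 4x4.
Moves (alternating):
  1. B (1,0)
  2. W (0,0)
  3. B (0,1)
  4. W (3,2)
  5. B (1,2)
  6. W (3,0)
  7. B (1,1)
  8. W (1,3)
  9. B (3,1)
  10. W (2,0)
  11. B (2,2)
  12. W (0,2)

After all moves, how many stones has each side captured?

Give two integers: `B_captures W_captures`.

Move 1: B@(1,0) -> caps B=0 W=0
Move 2: W@(0,0) -> caps B=0 W=0
Move 3: B@(0,1) -> caps B=1 W=0
Move 4: W@(3,2) -> caps B=1 W=0
Move 5: B@(1,2) -> caps B=1 W=0
Move 6: W@(3,0) -> caps B=1 W=0
Move 7: B@(1,1) -> caps B=1 W=0
Move 8: W@(1,3) -> caps B=1 W=0
Move 9: B@(3,1) -> caps B=1 W=0
Move 10: W@(2,0) -> caps B=1 W=0
Move 11: B@(2,2) -> caps B=1 W=0
Move 12: W@(0,2) -> caps B=1 W=0

Answer: 1 0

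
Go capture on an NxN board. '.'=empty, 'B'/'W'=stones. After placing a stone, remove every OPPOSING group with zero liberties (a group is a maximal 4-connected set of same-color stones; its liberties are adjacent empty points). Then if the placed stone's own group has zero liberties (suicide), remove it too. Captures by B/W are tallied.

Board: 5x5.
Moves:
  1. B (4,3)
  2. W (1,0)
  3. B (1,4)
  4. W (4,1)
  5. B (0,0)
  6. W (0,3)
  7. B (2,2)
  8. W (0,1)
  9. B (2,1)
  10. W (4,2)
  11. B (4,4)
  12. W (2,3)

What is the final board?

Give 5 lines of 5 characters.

Move 1: B@(4,3) -> caps B=0 W=0
Move 2: W@(1,0) -> caps B=0 W=0
Move 3: B@(1,4) -> caps B=0 W=0
Move 4: W@(4,1) -> caps B=0 W=0
Move 5: B@(0,0) -> caps B=0 W=0
Move 6: W@(0,3) -> caps B=0 W=0
Move 7: B@(2,2) -> caps B=0 W=0
Move 8: W@(0,1) -> caps B=0 W=1
Move 9: B@(2,1) -> caps B=0 W=1
Move 10: W@(4,2) -> caps B=0 W=1
Move 11: B@(4,4) -> caps B=0 W=1
Move 12: W@(2,3) -> caps B=0 W=1

Answer: .W.W.
W...B
.BBW.
.....
.WWBB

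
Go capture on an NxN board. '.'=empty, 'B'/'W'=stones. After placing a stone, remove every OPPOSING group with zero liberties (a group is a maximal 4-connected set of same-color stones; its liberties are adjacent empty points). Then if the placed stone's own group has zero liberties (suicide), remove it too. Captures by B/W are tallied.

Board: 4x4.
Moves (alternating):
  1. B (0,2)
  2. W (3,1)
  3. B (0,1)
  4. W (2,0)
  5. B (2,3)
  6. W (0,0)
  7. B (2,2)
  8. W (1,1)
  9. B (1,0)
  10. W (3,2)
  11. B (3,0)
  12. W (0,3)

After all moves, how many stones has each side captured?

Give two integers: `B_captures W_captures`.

Answer: 1 0

Derivation:
Move 1: B@(0,2) -> caps B=0 W=0
Move 2: W@(3,1) -> caps B=0 W=0
Move 3: B@(0,1) -> caps B=0 W=0
Move 4: W@(2,0) -> caps B=0 W=0
Move 5: B@(2,3) -> caps B=0 W=0
Move 6: W@(0,0) -> caps B=0 W=0
Move 7: B@(2,2) -> caps B=0 W=0
Move 8: W@(1,1) -> caps B=0 W=0
Move 9: B@(1,0) -> caps B=1 W=0
Move 10: W@(3,2) -> caps B=1 W=0
Move 11: B@(3,0) -> caps B=1 W=0
Move 12: W@(0,3) -> caps B=1 W=0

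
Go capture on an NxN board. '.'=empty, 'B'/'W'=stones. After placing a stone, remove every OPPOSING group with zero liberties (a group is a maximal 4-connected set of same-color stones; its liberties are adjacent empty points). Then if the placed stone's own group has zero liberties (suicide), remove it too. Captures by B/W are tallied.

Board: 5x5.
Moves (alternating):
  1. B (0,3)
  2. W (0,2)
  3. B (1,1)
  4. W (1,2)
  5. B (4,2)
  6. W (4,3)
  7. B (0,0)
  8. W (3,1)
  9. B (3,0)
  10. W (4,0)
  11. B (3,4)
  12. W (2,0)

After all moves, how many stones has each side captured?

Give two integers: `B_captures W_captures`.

Answer: 0 1

Derivation:
Move 1: B@(0,3) -> caps B=0 W=0
Move 2: W@(0,2) -> caps B=0 W=0
Move 3: B@(1,1) -> caps B=0 W=0
Move 4: W@(1,2) -> caps B=0 W=0
Move 5: B@(4,2) -> caps B=0 W=0
Move 6: W@(4,3) -> caps B=0 W=0
Move 7: B@(0,0) -> caps B=0 W=0
Move 8: W@(3,1) -> caps B=0 W=0
Move 9: B@(3,0) -> caps B=0 W=0
Move 10: W@(4,0) -> caps B=0 W=0
Move 11: B@(3,4) -> caps B=0 W=0
Move 12: W@(2,0) -> caps B=0 W=1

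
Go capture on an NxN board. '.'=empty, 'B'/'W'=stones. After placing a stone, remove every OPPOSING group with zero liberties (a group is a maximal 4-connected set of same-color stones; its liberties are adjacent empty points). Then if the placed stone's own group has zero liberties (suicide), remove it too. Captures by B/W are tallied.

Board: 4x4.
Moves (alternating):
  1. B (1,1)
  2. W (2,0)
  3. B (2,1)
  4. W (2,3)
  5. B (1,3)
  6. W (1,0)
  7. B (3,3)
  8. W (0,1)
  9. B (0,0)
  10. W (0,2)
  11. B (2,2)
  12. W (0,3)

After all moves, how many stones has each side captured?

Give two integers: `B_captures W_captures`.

Move 1: B@(1,1) -> caps B=0 W=0
Move 2: W@(2,0) -> caps B=0 W=0
Move 3: B@(2,1) -> caps B=0 W=0
Move 4: W@(2,3) -> caps B=0 W=0
Move 5: B@(1,3) -> caps B=0 W=0
Move 6: W@(1,0) -> caps B=0 W=0
Move 7: B@(3,3) -> caps B=0 W=0
Move 8: W@(0,1) -> caps B=0 W=0
Move 9: B@(0,0) -> caps B=0 W=0
Move 10: W@(0,2) -> caps B=0 W=0
Move 11: B@(2,2) -> caps B=1 W=0
Move 12: W@(0,3) -> caps B=1 W=0

Answer: 1 0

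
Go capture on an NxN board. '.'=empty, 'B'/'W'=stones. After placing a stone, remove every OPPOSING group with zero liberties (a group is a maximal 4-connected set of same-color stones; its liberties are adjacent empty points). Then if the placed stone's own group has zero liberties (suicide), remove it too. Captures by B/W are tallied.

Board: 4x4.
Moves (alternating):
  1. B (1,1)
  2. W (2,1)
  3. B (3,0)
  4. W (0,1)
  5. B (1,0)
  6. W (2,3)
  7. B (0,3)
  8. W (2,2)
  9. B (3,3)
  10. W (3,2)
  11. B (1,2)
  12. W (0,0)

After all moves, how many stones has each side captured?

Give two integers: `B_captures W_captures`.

Move 1: B@(1,1) -> caps B=0 W=0
Move 2: W@(2,1) -> caps B=0 W=0
Move 3: B@(3,0) -> caps B=0 W=0
Move 4: W@(0,1) -> caps B=0 W=0
Move 5: B@(1,0) -> caps B=0 W=0
Move 6: W@(2,3) -> caps B=0 W=0
Move 7: B@(0,3) -> caps B=0 W=0
Move 8: W@(2,2) -> caps B=0 W=0
Move 9: B@(3,3) -> caps B=0 W=0
Move 10: W@(3,2) -> caps B=0 W=1
Move 11: B@(1,2) -> caps B=0 W=1
Move 12: W@(0,0) -> caps B=0 W=1

Answer: 0 1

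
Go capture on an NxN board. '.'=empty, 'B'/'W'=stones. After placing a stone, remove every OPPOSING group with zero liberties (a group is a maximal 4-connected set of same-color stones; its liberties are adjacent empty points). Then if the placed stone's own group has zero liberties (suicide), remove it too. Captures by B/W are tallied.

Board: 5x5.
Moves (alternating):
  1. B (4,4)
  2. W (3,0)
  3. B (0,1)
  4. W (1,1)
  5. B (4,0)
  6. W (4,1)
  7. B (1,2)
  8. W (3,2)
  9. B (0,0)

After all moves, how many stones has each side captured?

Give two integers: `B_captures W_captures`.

Move 1: B@(4,4) -> caps B=0 W=0
Move 2: W@(3,0) -> caps B=0 W=0
Move 3: B@(0,1) -> caps B=0 W=0
Move 4: W@(1,1) -> caps B=0 W=0
Move 5: B@(4,0) -> caps B=0 W=0
Move 6: W@(4,1) -> caps B=0 W=1
Move 7: B@(1,2) -> caps B=0 W=1
Move 8: W@(3,2) -> caps B=0 W=1
Move 9: B@(0,0) -> caps B=0 W=1

Answer: 0 1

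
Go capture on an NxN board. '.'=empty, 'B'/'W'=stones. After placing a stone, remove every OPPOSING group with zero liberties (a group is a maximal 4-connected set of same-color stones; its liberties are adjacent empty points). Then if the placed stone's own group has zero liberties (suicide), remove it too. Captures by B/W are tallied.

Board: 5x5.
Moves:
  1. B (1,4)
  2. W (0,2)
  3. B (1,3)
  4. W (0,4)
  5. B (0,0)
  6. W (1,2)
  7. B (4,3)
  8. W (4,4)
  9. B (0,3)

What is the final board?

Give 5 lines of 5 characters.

Move 1: B@(1,4) -> caps B=0 W=0
Move 2: W@(0,2) -> caps B=0 W=0
Move 3: B@(1,3) -> caps B=0 W=0
Move 4: W@(0,4) -> caps B=0 W=0
Move 5: B@(0,0) -> caps B=0 W=0
Move 6: W@(1,2) -> caps B=0 W=0
Move 7: B@(4,3) -> caps B=0 W=0
Move 8: W@(4,4) -> caps B=0 W=0
Move 9: B@(0,3) -> caps B=1 W=0

Answer: B.WB.
..WBB
.....
.....
...BW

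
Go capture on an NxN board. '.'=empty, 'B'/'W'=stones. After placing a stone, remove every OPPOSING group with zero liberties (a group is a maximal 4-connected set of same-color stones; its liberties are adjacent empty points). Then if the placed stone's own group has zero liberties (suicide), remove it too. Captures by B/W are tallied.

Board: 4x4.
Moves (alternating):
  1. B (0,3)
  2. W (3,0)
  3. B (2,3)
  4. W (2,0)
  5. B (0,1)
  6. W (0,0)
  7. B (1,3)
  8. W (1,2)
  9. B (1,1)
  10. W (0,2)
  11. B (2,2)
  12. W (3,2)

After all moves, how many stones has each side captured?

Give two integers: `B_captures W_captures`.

Move 1: B@(0,3) -> caps B=0 W=0
Move 2: W@(3,0) -> caps B=0 W=0
Move 3: B@(2,3) -> caps B=0 W=0
Move 4: W@(2,0) -> caps B=0 W=0
Move 5: B@(0,1) -> caps B=0 W=0
Move 6: W@(0,0) -> caps B=0 W=0
Move 7: B@(1,3) -> caps B=0 W=0
Move 8: W@(1,2) -> caps B=0 W=0
Move 9: B@(1,1) -> caps B=0 W=0
Move 10: W@(0,2) -> caps B=0 W=0
Move 11: B@(2,2) -> caps B=2 W=0
Move 12: W@(3,2) -> caps B=2 W=0

Answer: 2 0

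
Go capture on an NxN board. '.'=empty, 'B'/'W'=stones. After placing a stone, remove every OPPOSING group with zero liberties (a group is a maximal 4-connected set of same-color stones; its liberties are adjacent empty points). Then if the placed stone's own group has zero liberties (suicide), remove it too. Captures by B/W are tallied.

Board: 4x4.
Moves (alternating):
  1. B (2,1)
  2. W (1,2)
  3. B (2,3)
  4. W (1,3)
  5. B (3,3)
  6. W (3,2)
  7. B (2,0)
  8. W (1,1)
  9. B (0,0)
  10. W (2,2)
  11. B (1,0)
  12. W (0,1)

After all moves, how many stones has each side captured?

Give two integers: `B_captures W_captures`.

Move 1: B@(2,1) -> caps B=0 W=0
Move 2: W@(1,2) -> caps B=0 W=0
Move 3: B@(2,3) -> caps B=0 W=0
Move 4: W@(1,3) -> caps B=0 W=0
Move 5: B@(3,3) -> caps B=0 W=0
Move 6: W@(3,2) -> caps B=0 W=0
Move 7: B@(2,0) -> caps B=0 W=0
Move 8: W@(1,1) -> caps B=0 W=0
Move 9: B@(0,0) -> caps B=0 W=0
Move 10: W@(2,2) -> caps B=0 W=2
Move 11: B@(1,0) -> caps B=0 W=2
Move 12: W@(0,1) -> caps B=0 W=2

Answer: 0 2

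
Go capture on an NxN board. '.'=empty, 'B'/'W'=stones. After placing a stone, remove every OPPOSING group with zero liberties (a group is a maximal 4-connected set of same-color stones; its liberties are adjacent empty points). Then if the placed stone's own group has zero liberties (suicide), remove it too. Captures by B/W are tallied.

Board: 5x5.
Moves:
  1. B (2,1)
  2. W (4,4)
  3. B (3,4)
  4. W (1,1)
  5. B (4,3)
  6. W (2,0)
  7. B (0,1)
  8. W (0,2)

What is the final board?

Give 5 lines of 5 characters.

Answer: .BW..
.W...
WB...
....B
...B.

Derivation:
Move 1: B@(2,1) -> caps B=0 W=0
Move 2: W@(4,4) -> caps B=0 W=0
Move 3: B@(3,4) -> caps B=0 W=0
Move 4: W@(1,1) -> caps B=0 W=0
Move 5: B@(4,3) -> caps B=1 W=0
Move 6: W@(2,0) -> caps B=1 W=0
Move 7: B@(0,1) -> caps B=1 W=0
Move 8: W@(0,2) -> caps B=1 W=0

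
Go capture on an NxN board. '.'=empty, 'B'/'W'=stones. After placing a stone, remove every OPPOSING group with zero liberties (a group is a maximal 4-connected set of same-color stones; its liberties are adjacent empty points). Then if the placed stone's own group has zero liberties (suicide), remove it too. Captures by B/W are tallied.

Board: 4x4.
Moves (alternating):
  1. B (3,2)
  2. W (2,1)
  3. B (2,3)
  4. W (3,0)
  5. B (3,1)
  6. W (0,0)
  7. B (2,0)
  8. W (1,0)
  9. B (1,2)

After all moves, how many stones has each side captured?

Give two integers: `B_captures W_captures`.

Answer: 1 0

Derivation:
Move 1: B@(3,2) -> caps B=0 W=0
Move 2: W@(2,1) -> caps B=0 W=0
Move 3: B@(2,3) -> caps B=0 W=0
Move 4: W@(3,0) -> caps B=0 W=0
Move 5: B@(3,1) -> caps B=0 W=0
Move 6: W@(0,0) -> caps B=0 W=0
Move 7: B@(2,0) -> caps B=1 W=0
Move 8: W@(1,0) -> caps B=1 W=0
Move 9: B@(1,2) -> caps B=1 W=0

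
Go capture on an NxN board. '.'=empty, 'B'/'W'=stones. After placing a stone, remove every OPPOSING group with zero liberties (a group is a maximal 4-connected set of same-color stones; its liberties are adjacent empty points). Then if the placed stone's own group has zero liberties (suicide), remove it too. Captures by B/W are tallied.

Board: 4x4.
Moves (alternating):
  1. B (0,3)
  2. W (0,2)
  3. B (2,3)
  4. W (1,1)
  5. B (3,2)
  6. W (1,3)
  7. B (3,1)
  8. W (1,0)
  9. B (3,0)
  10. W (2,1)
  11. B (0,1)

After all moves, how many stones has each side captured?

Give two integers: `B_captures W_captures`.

Move 1: B@(0,3) -> caps B=0 W=0
Move 2: W@(0,2) -> caps B=0 W=0
Move 3: B@(2,3) -> caps B=0 W=0
Move 4: W@(1,1) -> caps B=0 W=0
Move 5: B@(3,2) -> caps B=0 W=0
Move 6: W@(1,3) -> caps B=0 W=1
Move 7: B@(3,1) -> caps B=0 W=1
Move 8: W@(1,0) -> caps B=0 W=1
Move 9: B@(3,0) -> caps B=0 W=1
Move 10: W@(2,1) -> caps B=0 W=1
Move 11: B@(0,1) -> caps B=0 W=1

Answer: 0 1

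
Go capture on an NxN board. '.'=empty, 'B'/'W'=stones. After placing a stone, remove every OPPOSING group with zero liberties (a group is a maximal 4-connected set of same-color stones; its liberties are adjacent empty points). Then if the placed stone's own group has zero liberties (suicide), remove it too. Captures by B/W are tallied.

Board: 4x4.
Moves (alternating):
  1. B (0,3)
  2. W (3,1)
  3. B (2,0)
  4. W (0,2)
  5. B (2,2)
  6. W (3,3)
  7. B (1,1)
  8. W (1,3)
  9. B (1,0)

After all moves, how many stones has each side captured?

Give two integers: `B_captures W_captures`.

Move 1: B@(0,3) -> caps B=0 W=0
Move 2: W@(3,1) -> caps B=0 W=0
Move 3: B@(2,0) -> caps B=0 W=0
Move 4: W@(0,2) -> caps B=0 W=0
Move 5: B@(2,2) -> caps B=0 W=0
Move 6: W@(3,3) -> caps B=0 W=0
Move 7: B@(1,1) -> caps B=0 W=0
Move 8: W@(1,3) -> caps B=0 W=1
Move 9: B@(1,0) -> caps B=0 W=1

Answer: 0 1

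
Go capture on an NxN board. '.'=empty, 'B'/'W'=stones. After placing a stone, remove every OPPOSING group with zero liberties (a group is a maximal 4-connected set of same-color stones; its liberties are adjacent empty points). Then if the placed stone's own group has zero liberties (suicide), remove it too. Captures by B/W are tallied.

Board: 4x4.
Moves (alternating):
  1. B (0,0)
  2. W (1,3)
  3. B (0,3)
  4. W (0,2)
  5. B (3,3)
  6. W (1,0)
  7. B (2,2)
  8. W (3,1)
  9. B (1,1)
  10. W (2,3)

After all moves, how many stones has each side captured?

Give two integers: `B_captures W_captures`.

Move 1: B@(0,0) -> caps B=0 W=0
Move 2: W@(1,3) -> caps B=0 W=0
Move 3: B@(0,3) -> caps B=0 W=0
Move 4: W@(0,2) -> caps B=0 W=1
Move 5: B@(3,3) -> caps B=0 W=1
Move 6: W@(1,0) -> caps B=0 W=1
Move 7: B@(2,2) -> caps B=0 W=1
Move 8: W@(3,1) -> caps B=0 W=1
Move 9: B@(1,1) -> caps B=0 W=1
Move 10: W@(2,3) -> caps B=0 W=1

Answer: 0 1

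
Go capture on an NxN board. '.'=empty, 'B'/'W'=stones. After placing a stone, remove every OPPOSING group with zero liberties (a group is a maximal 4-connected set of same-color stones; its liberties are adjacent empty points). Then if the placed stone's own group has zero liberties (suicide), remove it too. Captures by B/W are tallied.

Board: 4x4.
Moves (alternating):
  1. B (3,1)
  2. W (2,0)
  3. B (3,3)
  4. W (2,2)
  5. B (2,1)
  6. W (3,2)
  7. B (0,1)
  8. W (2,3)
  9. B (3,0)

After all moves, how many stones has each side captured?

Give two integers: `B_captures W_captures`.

Move 1: B@(3,1) -> caps B=0 W=0
Move 2: W@(2,0) -> caps B=0 W=0
Move 3: B@(3,3) -> caps B=0 W=0
Move 4: W@(2,2) -> caps B=0 W=0
Move 5: B@(2,1) -> caps B=0 W=0
Move 6: W@(3,2) -> caps B=0 W=0
Move 7: B@(0,1) -> caps B=0 W=0
Move 8: W@(2,3) -> caps B=0 W=1
Move 9: B@(3,0) -> caps B=0 W=1

Answer: 0 1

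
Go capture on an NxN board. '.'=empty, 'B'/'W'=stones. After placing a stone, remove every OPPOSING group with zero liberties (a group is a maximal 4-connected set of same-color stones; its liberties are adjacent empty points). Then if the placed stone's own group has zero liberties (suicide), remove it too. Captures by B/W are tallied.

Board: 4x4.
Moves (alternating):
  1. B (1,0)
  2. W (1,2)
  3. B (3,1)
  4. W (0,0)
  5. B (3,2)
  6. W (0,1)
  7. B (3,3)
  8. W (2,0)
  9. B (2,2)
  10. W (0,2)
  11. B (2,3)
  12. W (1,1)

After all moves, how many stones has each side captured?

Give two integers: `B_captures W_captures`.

Answer: 0 1

Derivation:
Move 1: B@(1,0) -> caps B=0 W=0
Move 2: W@(1,2) -> caps B=0 W=0
Move 3: B@(3,1) -> caps B=0 W=0
Move 4: W@(0,0) -> caps B=0 W=0
Move 5: B@(3,2) -> caps B=0 W=0
Move 6: W@(0,1) -> caps B=0 W=0
Move 7: B@(3,3) -> caps B=0 W=0
Move 8: W@(2,0) -> caps B=0 W=0
Move 9: B@(2,2) -> caps B=0 W=0
Move 10: W@(0,2) -> caps B=0 W=0
Move 11: B@(2,3) -> caps B=0 W=0
Move 12: W@(1,1) -> caps B=0 W=1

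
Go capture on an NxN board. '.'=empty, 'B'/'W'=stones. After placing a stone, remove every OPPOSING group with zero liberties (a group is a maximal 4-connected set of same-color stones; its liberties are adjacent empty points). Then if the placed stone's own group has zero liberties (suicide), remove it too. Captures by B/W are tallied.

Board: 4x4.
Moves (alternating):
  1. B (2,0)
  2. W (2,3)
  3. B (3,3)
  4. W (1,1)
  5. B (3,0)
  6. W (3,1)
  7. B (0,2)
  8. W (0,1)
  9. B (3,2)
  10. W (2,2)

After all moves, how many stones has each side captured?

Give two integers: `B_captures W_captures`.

Answer: 0 2

Derivation:
Move 1: B@(2,0) -> caps B=0 W=0
Move 2: W@(2,3) -> caps B=0 W=0
Move 3: B@(3,3) -> caps B=0 W=0
Move 4: W@(1,1) -> caps B=0 W=0
Move 5: B@(3,0) -> caps B=0 W=0
Move 6: W@(3,1) -> caps B=0 W=0
Move 7: B@(0,2) -> caps B=0 W=0
Move 8: W@(0,1) -> caps B=0 W=0
Move 9: B@(3,2) -> caps B=0 W=0
Move 10: W@(2,2) -> caps B=0 W=2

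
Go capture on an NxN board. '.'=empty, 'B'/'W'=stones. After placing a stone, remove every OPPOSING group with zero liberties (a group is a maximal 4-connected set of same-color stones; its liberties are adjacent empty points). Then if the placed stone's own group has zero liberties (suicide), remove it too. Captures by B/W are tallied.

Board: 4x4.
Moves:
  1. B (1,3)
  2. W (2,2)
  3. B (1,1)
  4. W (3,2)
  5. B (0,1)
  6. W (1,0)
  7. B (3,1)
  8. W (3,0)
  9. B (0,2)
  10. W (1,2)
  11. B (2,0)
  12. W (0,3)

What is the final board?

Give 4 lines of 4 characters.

Move 1: B@(1,3) -> caps B=0 W=0
Move 2: W@(2,2) -> caps B=0 W=0
Move 3: B@(1,1) -> caps B=0 W=0
Move 4: W@(3,2) -> caps B=0 W=0
Move 5: B@(0,1) -> caps B=0 W=0
Move 6: W@(1,0) -> caps B=0 W=0
Move 7: B@(3,1) -> caps B=0 W=0
Move 8: W@(3,0) -> caps B=0 W=0
Move 9: B@(0,2) -> caps B=0 W=0
Move 10: W@(1,2) -> caps B=0 W=0
Move 11: B@(2,0) -> caps B=1 W=0
Move 12: W@(0,3) -> caps B=1 W=0

Answer: .BB.
WBWB
B.W.
.BW.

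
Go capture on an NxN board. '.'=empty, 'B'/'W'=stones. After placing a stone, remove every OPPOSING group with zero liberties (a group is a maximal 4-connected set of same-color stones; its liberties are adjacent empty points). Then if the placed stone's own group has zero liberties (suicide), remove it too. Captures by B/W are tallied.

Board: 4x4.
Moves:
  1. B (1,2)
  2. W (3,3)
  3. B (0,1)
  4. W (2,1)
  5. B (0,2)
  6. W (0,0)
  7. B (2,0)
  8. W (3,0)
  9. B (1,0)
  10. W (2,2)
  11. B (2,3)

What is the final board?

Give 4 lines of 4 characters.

Move 1: B@(1,2) -> caps B=0 W=0
Move 2: W@(3,3) -> caps B=0 W=0
Move 3: B@(0,1) -> caps B=0 W=0
Move 4: W@(2,1) -> caps B=0 W=0
Move 5: B@(0,2) -> caps B=0 W=0
Move 6: W@(0,0) -> caps B=0 W=0
Move 7: B@(2,0) -> caps B=0 W=0
Move 8: W@(3,0) -> caps B=0 W=0
Move 9: B@(1,0) -> caps B=1 W=0
Move 10: W@(2,2) -> caps B=1 W=0
Move 11: B@(2,3) -> caps B=1 W=0

Answer: .BB.
B.B.
BWWB
W..W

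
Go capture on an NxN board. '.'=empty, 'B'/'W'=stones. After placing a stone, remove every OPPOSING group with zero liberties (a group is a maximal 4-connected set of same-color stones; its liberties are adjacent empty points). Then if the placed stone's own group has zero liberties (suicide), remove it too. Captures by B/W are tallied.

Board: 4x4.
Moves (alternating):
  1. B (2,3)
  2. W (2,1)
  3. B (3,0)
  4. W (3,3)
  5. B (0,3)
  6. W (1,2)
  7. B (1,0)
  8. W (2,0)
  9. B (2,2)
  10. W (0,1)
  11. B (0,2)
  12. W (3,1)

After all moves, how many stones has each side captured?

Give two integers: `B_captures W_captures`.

Move 1: B@(2,3) -> caps B=0 W=0
Move 2: W@(2,1) -> caps B=0 W=0
Move 3: B@(3,0) -> caps B=0 W=0
Move 4: W@(3,3) -> caps B=0 W=0
Move 5: B@(0,3) -> caps B=0 W=0
Move 6: W@(1,2) -> caps B=0 W=0
Move 7: B@(1,0) -> caps B=0 W=0
Move 8: W@(2,0) -> caps B=0 W=0
Move 9: B@(2,2) -> caps B=0 W=0
Move 10: W@(0,1) -> caps B=0 W=0
Move 11: B@(0,2) -> caps B=0 W=0
Move 12: W@(3,1) -> caps B=0 W=1

Answer: 0 1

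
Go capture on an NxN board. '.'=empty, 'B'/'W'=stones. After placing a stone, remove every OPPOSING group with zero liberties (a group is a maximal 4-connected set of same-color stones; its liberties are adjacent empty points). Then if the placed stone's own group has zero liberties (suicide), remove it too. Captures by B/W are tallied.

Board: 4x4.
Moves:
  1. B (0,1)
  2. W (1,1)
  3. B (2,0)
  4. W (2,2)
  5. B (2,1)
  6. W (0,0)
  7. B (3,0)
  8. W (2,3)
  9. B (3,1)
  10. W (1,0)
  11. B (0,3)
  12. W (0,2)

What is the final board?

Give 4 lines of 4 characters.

Answer: W.WB
WW..
BBWW
BB..

Derivation:
Move 1: B@(0,1) -> caps B=0 W=0
Move 2: W@(1,1) -> caps B=0 W=0
Move 3: B@(2,0) -> caps B=0 W=0
Move 4: W@(2,2) -> caps B=0 W=0
Move 5: B@(2,1) -> caps B=0 W=0
Move 6: W@(0,0) -> caps B=0 W=0
Move 7: B@(3,0) -> caps B=0 W=0
Move 8: W@(2,3) -> caps B=0 W=0
Move 9: B@(3,1) -> caps B=0 W=0
Move 10: W@(1,0) -> caps B=0 W=0
Move 11: B@(0,3) -> caps B=0 W=0
Move 12: W@(0,2) -> caps B=0 W=1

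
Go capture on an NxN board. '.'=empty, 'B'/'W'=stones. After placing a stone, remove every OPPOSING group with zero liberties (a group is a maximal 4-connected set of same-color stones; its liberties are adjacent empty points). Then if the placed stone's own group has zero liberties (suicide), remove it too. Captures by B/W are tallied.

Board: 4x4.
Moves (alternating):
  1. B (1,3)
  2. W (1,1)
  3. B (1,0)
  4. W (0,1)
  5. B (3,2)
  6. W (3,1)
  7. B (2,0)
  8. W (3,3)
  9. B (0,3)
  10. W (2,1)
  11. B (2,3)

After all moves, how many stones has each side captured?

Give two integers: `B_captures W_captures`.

Move 1: B@(1,3) -> caps B=0 W=0
Move 2: W@(1,1) -> caps B=0 W=0
Move 3: B@(1,0) -> caps B=0 W=0
Move 4: W@(0,1) -> caps B=0 W=0
Move 5: B@(3,2) -> caps B=0 W=0
Move 6: W@(3,1) -> caps B=0 W=0
Move 7: B@(2,0) -> caps B=0 W=0
Move 8: W@(3,3) -> caps B=0 W=0
Move 9: B@(0,3) -> caps B=0 W=0
Move 10: W@(2,1) -> caps B=0 W=0
Move 11: B@(2,3) -> caps B=1 W=0

Answer: 1 0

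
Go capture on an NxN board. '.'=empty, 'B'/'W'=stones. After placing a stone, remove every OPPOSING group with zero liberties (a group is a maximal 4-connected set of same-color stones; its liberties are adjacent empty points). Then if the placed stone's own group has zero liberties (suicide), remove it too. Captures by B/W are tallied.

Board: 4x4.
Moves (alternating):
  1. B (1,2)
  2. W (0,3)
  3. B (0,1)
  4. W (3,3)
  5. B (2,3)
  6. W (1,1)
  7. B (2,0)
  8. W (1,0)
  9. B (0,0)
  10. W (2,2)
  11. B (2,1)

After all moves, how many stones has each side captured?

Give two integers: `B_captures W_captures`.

Answer: 2 0

Derivation:
Move 1: B@(1,2) -> caps B=0 W=0
Move 2: W@(0,3) -> caps B=0 W=0
Move 3: B@(0,1) -> caps B=0 W=0
Move 4: W@(3,3) -> caps B=0 W=0
Move 5: B@(2,3) -> caps B=0 W=0
Move 6: W@(1,1) -> caps B=0 W=0
Move 7: B@(2,0) -> caps B=0 W=0
Move 8: W@(1,0) -> caps B=0 W=0
Move 9: B@(0,0) -> caps B=0 W=0
Move 10: W@(2,2) -> caps B=0 W=0
Move 11: B@(2,1) -> caps B=2 W=0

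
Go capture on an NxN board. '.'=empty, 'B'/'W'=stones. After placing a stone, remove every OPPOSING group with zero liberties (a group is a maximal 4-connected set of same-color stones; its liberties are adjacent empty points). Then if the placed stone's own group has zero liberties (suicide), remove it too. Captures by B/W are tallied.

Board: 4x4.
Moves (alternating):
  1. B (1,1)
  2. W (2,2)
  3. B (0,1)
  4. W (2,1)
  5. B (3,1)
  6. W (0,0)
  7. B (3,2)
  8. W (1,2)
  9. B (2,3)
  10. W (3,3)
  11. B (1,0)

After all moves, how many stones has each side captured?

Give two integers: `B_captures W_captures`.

Answer: 1 0

Derivation:
Move 1: B@(1,1) -> caps B=0 W=0
Move 2: W@(2,2) -> caps B=0 W=0
Move 3: B@(0,1) -> caps B=0 W=0
Move 4: W@(2,1) -> caps B=0 W=0
Move 5: B@(3,1) -> caps B=0 W=0
Move 6: W@(0,0) -> caps B=0 W=0
Move 7: B@(3,2) -> caps B=0 W=0
Move 8: W@(1,2) -> caps B=0 W=0
Move 9: B@(2,3) -> caps B=0 W=0
Move 10: W@(3,3) -> caps B=0 W=0
Move 11: B@(1,0) -> caps B=1 W=0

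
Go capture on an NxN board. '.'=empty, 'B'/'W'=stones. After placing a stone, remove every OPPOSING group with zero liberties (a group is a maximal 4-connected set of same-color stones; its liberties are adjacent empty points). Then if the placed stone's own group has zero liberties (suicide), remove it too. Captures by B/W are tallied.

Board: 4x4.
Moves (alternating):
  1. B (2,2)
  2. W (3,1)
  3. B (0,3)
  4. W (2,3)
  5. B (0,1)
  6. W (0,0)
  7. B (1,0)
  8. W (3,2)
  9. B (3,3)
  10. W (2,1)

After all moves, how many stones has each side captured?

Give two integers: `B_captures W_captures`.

Answer: 1 0

Derivation:
Move 1: B@(2,2) -> caps B=0 W=0
Move 2: W@(3,1) -> caps B=0 W=0
Move 3: B@(0,3) -> caps B=0 W=0
Move 4: W@(2,3) -> caps B=0 W=0
Move 5: B@(0,1) -> caps B=0 W=0
Move 6: W@(0,0) -> caps B=0 W=0
Move 7: B@(1,0) -> caps B=1 W=0
Move 8: W@(3,2) -> caps B=1 W=0
Move 9: B@(3,3) -> caps B=1 W=0
Move 10: W@(2,1) -> caps B=1 W=0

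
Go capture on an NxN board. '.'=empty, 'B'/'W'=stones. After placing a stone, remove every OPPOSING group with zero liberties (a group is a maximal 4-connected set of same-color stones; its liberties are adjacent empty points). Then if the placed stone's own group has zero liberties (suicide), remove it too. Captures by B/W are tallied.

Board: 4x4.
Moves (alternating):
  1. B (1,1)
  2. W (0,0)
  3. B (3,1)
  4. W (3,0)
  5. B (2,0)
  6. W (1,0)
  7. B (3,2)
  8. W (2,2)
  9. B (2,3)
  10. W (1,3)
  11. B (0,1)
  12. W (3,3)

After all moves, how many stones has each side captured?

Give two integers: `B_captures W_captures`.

Answer: 3 1

Derivation:
Move 1: B@(1,1) -> caps B=0 W=0
Move 2: W@(0,0) -> caps B=0 W=0
Move 3: B@(3,1) -> caps B=0 W=0
Move 4: W@(3,0) -> caps B=0 W=0
Move 5: B@(2,0) -> caps B=1 W=0
Move 6: W@(1,0) -> caps B=1 W=0
Move 7: B@(3,2) -> caps B=1 W=0
Move 8: W@(2,2) -> caps B=1 W=0
Move 9: B@(2,3) -> caps B=1 W=0
Move 10: W@(1,3) -> caps B=1 W=0
Move 11: B@(0,1) -> caps B=3 W=0
Move 12: W@(3,3) -> caps B=3 W=1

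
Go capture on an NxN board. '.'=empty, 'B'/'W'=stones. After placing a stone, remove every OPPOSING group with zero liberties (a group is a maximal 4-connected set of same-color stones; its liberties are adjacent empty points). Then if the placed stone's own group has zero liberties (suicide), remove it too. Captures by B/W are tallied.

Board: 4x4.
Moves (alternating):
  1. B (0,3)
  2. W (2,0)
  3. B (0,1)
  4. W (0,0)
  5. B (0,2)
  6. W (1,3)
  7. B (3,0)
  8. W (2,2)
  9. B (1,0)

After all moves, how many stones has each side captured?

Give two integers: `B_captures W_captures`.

Answer: 1 0

Derivation:
Move 1: B@(0,3) -> caps B=0 W=0
Move 2: W@(2,0) -> caps B=0 W=0
Move 3: B@(0,1) -> caps B=0 W=0
Move 4: W@(0,0) -> caps B=0 W=0
Move 5: B@(0,2) -> caps B=0 W=0
Move 6: W@(1,3) -> caps B=0 W=0
Move 7: B@(3,0) -> caps B=0 W=0
Move 8: W@(2,2) -> caps B=0 W=0
Move 9: B@(1,0) -> caps B=1 W=0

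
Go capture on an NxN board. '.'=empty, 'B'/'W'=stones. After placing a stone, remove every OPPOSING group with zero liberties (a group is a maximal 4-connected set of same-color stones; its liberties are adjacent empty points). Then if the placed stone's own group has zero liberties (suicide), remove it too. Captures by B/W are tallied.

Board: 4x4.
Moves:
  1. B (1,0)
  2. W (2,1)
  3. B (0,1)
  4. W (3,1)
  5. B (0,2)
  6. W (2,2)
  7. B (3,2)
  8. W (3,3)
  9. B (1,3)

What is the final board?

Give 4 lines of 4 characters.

Answer: .BB.
B..B
.WW.
.W.W

Derivation:
Move 1: B@(1,0) -> caps B=0 W=0
Move 2: W@(2,1) -> caps B=0 W=0
Move 3: B@(0,1) -> caps B=0 W=0
Move 4: W@(3,1) -> caps B=0 W=0
Move 5: B@(0,2) -> caps B=0 W=0
Move 6: W@(2,2) -> caps B=0 W=0
Move 7: B@(3,2) -> caps B=0 W=0
Move 8: W@(3,3) -> caps B=0 W=1
Move 9: B@(1,3) -> caps B=0 W=1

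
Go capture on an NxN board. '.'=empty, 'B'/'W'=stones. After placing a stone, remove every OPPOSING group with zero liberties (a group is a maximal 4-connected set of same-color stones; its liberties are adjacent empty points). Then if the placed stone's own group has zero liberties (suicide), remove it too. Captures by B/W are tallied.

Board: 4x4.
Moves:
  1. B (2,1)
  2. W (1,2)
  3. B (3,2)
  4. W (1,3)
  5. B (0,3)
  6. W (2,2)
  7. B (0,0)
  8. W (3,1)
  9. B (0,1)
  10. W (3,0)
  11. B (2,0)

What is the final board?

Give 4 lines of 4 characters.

Move 1: B@(2,1) -> caps B=0 W=0
Move 2: W@(1,2) -> caps B=0 W=0
Move 3: B@(3,2) -> caps B=0 W=0
Move 4: W@(1,3) -> caps B=0 W=0
Move 5: B@(0,3) -> caps B=0 W=0
Move 6: W@(2,2) -> caps B=0 W=0
Move 7: B@(0,0) -> caps B=0 W=0
Move 8: W@(3,1) -> caps B=0 W=0
Move 9: B@(0,1) -> caps B=0 W=0
Move 10: W@(3,0) -> caps B=0 W=0
Move 11: B@(2,0) -> caps B=2 W=0

Answer: BB.B
..WW
BBW.
..B.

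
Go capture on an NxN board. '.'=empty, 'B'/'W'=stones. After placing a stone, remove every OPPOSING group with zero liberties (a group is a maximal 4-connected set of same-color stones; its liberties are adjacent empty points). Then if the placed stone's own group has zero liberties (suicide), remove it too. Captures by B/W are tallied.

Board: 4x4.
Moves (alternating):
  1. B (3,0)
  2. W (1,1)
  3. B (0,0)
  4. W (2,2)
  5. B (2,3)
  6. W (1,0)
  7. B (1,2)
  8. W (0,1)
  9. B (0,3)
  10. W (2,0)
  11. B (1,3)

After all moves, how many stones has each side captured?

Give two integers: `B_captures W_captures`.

Move 1: B@(3,0) -> caps B=0 W=0
Move 2: W@(1,1) -> caps B=0 W=0
Move 3: B@(0,0) -> caps B=0 W=0
Move 4: W@(2,2) -> caps B=0 W=0
Move 5: B@(2,3) -> caps B=0 W=0
Move 6: W@(1,0) -> caps B=0 W=0
Move 7: B@(1,2) -> caps B=0 W=0
Move 8: W@(0,1) -> caps B=0 W=1
Move 9: B@(0,3) -> caps B=0 W=1
Move 10: W@(2,0) -> caps B=0 W=1
Move 11: B@(1,3) -> caps B=0 W=1

Answer: 0 1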